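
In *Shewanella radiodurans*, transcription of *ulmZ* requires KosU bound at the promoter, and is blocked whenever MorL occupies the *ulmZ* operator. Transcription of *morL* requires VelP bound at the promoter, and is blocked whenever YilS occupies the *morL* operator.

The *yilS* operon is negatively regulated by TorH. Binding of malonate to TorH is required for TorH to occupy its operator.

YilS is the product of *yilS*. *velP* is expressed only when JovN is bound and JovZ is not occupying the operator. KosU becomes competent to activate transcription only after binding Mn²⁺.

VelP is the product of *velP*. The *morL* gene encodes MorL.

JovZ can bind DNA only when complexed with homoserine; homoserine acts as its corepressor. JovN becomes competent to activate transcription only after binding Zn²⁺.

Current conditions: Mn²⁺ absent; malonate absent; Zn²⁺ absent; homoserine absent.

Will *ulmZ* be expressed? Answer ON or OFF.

OFF

Zn²⁺ is absent, so JovN is inactive.
Homoserine is absent, so JovZ is inactive.
Required activator JovN is absent, so *velP* is not transcribed.
So VelP is not produced.
Malonate is absent, so TorH is inactive.
With no repressor bound, *yilS* is transcribed.
So YilS is produced and active.
With repressor YilS bound, *morL* is not transcribed.
So MorL is not produced.
Mn²⁺ is absent, so KosU is inactive.
Required activator KosU is absent, so *ulmZ* is not transcribed.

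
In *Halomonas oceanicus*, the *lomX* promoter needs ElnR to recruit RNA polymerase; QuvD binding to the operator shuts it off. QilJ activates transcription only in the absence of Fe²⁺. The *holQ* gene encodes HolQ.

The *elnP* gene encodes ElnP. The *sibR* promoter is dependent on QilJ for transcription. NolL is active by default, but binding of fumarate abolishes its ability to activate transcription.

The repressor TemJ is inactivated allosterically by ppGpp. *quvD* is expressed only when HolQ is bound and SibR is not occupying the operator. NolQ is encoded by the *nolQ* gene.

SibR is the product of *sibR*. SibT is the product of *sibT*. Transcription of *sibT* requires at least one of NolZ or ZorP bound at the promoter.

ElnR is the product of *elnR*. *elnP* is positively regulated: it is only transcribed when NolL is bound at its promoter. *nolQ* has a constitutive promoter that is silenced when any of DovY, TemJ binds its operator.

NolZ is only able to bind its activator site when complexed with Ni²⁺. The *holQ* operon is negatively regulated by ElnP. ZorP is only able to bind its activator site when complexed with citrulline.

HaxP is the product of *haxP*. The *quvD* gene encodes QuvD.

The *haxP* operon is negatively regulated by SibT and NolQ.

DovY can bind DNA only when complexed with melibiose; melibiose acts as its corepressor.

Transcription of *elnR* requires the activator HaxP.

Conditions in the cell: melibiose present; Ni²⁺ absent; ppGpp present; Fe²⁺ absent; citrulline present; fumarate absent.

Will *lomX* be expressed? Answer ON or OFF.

Fe²⁺ is absent, so QilJ is active.
No repressor is bound and QilJ is active, so *sibR* is transcribed.
So SibR is produced and active.
Fumarate is absent, so NolL is active.
No repressor is bound and NolL is active, so *elnP* is transcribed.
So ElnP is produced and active.
With repressor ElnP bound, *holQ* is not transcribed.
So HolQ is not produced.
With repressor SibR bound, *quvD* is not transcribed.
So QuvD is not produced.
Ni²⁺ is absent, so NolZ is inactive.
Citrulline is present, so ZorP is active.
Activator ZorP is present, so *sibT* is transcribed.
So SibT is produced and active.
Melibiose is present, so DovY is active.
ppGpp is present, so TemJ is inactive.
With repressor DovY bound, *nolQ* is not transcribed.
So NolQ is not produced.
With repressor SibT bound, *haxP* is not transcribed.
So HaxP is not produced.
Required activator HaxP is absent, so *elnR* is not transcribed.
So ElnR is not produced.
Required activator ElnR is absent, so *lomX* is not transcribed.

OFF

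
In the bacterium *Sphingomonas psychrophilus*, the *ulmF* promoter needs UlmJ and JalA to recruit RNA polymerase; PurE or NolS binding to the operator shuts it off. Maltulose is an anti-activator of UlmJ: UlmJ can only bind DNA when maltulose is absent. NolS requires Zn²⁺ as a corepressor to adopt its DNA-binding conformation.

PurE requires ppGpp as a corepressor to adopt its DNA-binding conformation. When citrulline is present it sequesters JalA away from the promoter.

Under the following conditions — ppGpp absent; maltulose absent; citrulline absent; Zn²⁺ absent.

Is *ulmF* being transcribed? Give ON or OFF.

ON

ppGpp is absent, so PurE is inactive.
Zn²⁺ is absent, so NolS is inactive.
Maltulose is absent, so UlmJ is active.
Citrulline is absent, so JalA is active.
No repressor is bound and UlmJ and JalA are active, so *ulmF* is transcribed.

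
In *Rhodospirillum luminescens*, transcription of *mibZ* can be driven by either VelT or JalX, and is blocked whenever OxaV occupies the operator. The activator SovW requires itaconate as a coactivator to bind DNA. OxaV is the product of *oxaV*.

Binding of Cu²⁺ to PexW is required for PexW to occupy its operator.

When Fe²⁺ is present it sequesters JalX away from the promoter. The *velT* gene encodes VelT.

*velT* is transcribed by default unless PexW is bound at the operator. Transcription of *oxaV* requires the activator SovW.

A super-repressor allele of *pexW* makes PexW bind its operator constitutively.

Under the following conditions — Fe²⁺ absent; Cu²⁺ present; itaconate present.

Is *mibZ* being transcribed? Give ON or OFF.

OFF

PexW is constitutively active in this strain.
With repressor PexW bound, *velT* is not transcribed.
So VelT is not produced.
Itaconate is present, so SovW is active.
No repressor is bound and SovW is active, so *oxaV* is transcribed.
So OxaV is produced and active.
Fe²⁺ is absent, so JalX is active.
With repressor OxaV bound, *mibZ* is not transcribed.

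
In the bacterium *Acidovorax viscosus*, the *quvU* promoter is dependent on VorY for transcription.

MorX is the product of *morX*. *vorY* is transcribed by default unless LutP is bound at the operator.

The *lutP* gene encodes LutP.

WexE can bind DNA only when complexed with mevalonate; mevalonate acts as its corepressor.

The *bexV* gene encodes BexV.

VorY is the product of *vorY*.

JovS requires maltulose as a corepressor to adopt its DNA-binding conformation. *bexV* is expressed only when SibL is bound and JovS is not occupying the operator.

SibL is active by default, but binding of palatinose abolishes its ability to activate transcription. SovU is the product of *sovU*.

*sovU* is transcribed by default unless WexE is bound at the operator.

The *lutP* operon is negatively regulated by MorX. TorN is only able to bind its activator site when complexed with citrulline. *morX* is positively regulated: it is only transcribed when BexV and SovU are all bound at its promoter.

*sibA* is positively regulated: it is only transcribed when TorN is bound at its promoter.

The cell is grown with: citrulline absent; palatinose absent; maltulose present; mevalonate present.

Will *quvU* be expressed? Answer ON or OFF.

Palatinose is absent, so SibL is active.
Maltulose is present, so JovS is active.
With repressor JovS bound, *bexV* is not transcribed.
So BexV is not produced.
Mevalonate is present, so WexE is active.
With repressor WexE bound, *sovU* is not transcribed.
So SovU is not produced.
Required activator BexV is absent, so *morX* is not transcribed.
So MorX is not produced.
With no repressor bound, *lutP* is transcribed.
So LutP is produced and active.
With repressor LutP bound, *vorY* is not transcribed.
So VorY is not produced.
Required activator VorY is absent, so *quvU* is not transcribed.

OFF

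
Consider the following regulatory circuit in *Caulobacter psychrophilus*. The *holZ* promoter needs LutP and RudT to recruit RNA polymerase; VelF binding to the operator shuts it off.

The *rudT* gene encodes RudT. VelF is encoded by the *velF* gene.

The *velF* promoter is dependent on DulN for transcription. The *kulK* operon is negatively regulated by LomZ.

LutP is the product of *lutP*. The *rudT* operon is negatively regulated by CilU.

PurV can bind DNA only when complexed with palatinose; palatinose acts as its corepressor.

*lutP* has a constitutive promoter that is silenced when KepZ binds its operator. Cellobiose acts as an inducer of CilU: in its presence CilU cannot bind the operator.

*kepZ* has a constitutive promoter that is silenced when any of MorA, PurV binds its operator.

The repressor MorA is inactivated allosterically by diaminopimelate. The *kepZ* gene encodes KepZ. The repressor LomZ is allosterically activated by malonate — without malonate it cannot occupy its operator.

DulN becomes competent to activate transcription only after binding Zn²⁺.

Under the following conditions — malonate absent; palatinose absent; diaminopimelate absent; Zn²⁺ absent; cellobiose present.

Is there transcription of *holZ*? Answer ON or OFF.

Diaminopimelate is absent, so MorA is active.
Palatinose is absent, so PurV is inactive.
With repressor MorA bound, *kepZ* is not transcribed.
So KepZ is not produced.
With no repressor bound, *lutP* is transcribed.
So LutP is produced and active.
Cellobiose is present, so CilU is inactive.
With no repressor bound, *rudT* is transcribed.
So RudT is produced and active.
Zn²⁺ is absent, so DulN is inactive.
Required activator DulN is absent, so *velF* is not transcribed.
So VelF is not produced.
No repressor is bound and LutP and RudT are active, so *holZ* is transcribed.

ON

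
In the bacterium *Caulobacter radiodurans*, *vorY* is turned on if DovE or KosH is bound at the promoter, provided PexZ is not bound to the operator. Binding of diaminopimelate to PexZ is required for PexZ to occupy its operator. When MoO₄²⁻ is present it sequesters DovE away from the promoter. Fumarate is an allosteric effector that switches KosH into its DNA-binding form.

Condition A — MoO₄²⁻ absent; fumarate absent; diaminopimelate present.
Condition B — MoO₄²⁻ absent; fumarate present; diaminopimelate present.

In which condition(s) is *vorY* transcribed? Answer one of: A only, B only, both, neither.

neither

Condition A:
MoO₄²⁻ is absent, so DovE is active.
Fumarate is absent, so KosH is inactive.
Diaminopimelate is present, so PexZ is active.
With repressor PexZ bound, *vorY* is not transcribed.
→ *vorY* is OFF in A.
Condition B:
MoO₄²⁻ is absent, so DovE is active.
Fumarate is present, so KosH is active.
Diaminopimelate is present, so PexZ is active.
With repressor PexZ bound, *vorY* is not transcribed.
→ *vorY* is OFF in B.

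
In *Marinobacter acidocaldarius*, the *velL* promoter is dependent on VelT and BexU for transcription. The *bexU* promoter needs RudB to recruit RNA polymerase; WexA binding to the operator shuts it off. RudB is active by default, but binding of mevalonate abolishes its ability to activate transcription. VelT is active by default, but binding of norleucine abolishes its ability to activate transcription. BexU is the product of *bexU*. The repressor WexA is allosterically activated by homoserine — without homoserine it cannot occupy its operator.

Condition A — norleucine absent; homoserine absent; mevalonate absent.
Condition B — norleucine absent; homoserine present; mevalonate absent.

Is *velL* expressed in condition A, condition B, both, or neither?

Condition A:
Norleucine is absent, so VelT is active.
Homoserine is absent, so WexA is inactive.
Mevalonate is absent, so RudB is active.
No repressor is bound and RudB is active, so *bexU* is transcribed.
So BexU is produced and active.
No repressor is bound and VelT and BexU are active, so *velL* is transcribed.
→ *velL* is ON in A.
Condition B:
Norleucine is absent, so VelT is active.
Homoserine is present, so WexA is active.
Mevalonate is absent, so RudB is active.
With repressor WexA bound, *bexU* is not transcribed.
So BexU is not produced.
Required activator BexU is absent, so *velL* is not transcribed.
→ *velL* is OFF in B.

A only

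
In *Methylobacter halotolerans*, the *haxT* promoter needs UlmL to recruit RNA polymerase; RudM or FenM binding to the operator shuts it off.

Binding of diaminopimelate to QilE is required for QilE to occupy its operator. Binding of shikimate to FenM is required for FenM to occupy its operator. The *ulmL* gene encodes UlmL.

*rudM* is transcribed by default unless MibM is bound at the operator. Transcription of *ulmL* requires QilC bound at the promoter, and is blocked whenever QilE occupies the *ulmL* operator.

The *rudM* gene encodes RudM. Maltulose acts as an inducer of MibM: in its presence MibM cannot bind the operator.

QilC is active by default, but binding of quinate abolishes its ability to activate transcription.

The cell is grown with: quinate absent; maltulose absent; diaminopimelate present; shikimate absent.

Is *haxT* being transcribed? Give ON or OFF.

OFF

Maltulose is absent, so MibM is active.
With repressor MibM bound, *rudM* is not transcribed.
So RudM is not produced.
Shikimate is absent, so FenM is inactive.
Diaminopimelate is present, so QilE is active.
Quinate is absent, so QilC is active.
With repressor QilE bound, *ulmL* is not transcribed.
So UlmL is not produced.
Required activator UlmL is absent, so *haxT* is not transcribed.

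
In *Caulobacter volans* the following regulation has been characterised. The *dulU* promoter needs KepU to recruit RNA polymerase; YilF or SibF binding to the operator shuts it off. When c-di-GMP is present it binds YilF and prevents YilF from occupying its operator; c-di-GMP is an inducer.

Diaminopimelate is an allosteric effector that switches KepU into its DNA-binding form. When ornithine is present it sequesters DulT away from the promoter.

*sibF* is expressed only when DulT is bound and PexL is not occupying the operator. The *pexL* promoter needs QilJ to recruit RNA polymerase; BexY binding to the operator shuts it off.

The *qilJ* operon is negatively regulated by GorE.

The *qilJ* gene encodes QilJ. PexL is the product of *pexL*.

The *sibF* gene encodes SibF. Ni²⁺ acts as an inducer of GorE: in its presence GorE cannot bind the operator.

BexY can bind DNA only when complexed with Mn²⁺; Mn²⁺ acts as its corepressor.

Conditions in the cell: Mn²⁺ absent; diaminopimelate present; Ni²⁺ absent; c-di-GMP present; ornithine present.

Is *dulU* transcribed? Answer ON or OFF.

ON

Diaminopimelate is present, so KepU is active.
c-di-GMP is present, so YilF is inactive.
Ni²⁺ is absent, so GorE is active.
With repressor GorE bound, *qilJ* is not transcribed.
So QilJ is not produced.
Mn²⁺ is absent, so BexY is inactive.
Required activator QilJ is absent, so *pexL* is not transcribed.
So PexL is not produced.
Ornithine is present, so DulT is inactive.
Required activator DulT is absent, so *sibF* is not transcribed.
So SibF is not produced.
No repressor is bound and KepU is active, so *dulU* is transcribed.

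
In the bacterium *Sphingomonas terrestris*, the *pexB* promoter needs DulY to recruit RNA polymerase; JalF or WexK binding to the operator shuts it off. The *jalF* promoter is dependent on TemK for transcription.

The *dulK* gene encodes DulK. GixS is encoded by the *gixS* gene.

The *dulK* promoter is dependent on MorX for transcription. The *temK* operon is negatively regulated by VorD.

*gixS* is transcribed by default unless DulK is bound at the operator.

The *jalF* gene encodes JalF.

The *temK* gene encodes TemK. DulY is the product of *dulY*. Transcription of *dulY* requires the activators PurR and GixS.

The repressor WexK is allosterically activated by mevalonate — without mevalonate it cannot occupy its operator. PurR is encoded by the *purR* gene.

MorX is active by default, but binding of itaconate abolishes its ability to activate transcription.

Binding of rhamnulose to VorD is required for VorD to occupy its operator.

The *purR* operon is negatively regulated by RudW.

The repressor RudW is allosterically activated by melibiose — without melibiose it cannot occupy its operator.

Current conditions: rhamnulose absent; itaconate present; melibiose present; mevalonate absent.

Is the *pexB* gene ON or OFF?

Rhamnulose is absent, so VorD is inactive.
With no repressor bound, *temK* is transcribed.
So TemK is produced and active.
No repressor is bound and TemK is active, so *jalF* is transcribed.
So JalF is produced and active.
Mevalonate is absent, so WexK is inactive.
Melibiose is present, so RudW is active.
With repressor RudW bound, *purR* is not transcribed.
So PurR is not produced.
Itaconate is present, so MorX is inactive.
Required activator MorX is absent, so *dulK* is not transcribed.
So DulK is not produced.
With no repressor bound, *gixS* is transcribed.
So GixS is produced and active.
Required activator PurR is absent, so *dulY* is not transcribed.
So DulY is not produced.
With repressor JalF bound, *pexB* is not transcribed.

OFF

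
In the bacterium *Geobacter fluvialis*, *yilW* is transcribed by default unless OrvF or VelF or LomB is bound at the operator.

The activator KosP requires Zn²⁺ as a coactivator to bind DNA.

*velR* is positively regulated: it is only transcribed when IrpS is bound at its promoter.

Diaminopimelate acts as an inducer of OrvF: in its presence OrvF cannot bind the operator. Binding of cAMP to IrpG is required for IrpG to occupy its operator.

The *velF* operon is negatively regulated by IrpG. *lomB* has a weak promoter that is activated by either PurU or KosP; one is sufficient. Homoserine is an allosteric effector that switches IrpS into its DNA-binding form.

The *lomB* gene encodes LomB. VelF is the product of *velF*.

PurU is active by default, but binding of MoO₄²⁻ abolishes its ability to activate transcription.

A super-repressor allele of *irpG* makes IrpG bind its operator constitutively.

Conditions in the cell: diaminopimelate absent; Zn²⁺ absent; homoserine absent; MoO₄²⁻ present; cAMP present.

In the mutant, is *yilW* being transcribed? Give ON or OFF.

Diaminopimelate is absent, so OrvF is active.
IrpG is constitutively active in this strain.
With repressor IrpG bound, *velF* is not transcribed.
So VelF is not produced.
MoO₄²⁻ is present, so PurU is inactive.
Zn²⁺ is absent, so KosP is inactive.
No activator is available at the *lomB* promoter, so *lomB* is not transcribed.
So LomB is not produced.
With repressor OrvF bound, *yilW* is not transcribed.

OFF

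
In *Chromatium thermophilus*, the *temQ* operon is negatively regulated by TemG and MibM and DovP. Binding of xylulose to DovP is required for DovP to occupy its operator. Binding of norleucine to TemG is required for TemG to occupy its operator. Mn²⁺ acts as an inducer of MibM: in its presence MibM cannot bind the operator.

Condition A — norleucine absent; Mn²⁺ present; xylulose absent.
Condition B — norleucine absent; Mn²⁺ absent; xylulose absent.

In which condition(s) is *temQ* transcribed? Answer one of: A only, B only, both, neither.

A only

Condition A:
Norleucine is absent, so TemG is inactive.
Mn²⁺ is present, so MibM is inactive.
Xylulose is absent, so DovP is inactive.
With no repressor bound, *temQ* is transcribed.
→ *temQ* is ON in A.
Condition B:
Norleucine is absent, so TemG is inactive.
Mn²⁺ is absent, so MibM is active.
Xylulose is absent, so DovP is inactive.
With repressor MibM bound, *temQ* is not transcribed.
→ *temQ* is OFF in B.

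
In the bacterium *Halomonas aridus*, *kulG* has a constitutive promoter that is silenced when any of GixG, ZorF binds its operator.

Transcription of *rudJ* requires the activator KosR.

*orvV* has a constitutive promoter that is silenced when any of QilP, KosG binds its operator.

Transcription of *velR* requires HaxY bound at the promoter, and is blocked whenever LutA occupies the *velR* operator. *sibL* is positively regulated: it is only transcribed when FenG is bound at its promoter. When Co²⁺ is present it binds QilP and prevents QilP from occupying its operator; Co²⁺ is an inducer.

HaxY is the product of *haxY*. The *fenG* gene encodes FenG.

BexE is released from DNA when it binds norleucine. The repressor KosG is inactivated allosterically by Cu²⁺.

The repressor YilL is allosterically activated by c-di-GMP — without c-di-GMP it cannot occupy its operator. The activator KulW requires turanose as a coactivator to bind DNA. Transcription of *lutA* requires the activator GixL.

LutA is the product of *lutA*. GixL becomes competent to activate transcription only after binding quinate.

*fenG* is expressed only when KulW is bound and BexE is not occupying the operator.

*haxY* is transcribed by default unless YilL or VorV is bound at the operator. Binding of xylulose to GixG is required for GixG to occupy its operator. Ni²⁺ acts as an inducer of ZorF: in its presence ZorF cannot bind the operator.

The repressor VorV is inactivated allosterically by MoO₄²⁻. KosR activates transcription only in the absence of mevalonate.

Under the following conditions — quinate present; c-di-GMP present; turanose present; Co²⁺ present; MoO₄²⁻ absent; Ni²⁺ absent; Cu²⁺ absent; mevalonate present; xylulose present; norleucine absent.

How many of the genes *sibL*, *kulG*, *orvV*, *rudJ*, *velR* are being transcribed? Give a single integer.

Norleucine is absent, so BexE is active.
Turanose is present, so KulW is active.
With repressor BexE bound, *fenG* is not transcribed.
So FenG is not produced.
Required activator FenG is absent, so *sibL* is not transcribed.
→ *sibL* is OFF.
Xylulose is present, so GixG is active.
Ni²⁺ is absent, so ZorF is active.
With repressor GixG bound, *kulG* is not transcribed.
→ *kulG* is OFF.
Co²⁺ is present, so QilP is inactive.
Cu²⁺ is absent, so KosG is active.
With repressor KosG bound, *orvV* is not transcribed.
→ *orvV* is OFF.
Mevalonate is present, so KosR is inactive.
Required activator KosR is absent, so *rudJ* is not transcribed.
→ *rudJ* is OFF.
Quinate is present, so GixL is active.
No repressor is bound and GixL is active, so *lutA* is transcribed.
So LutA is produced and active.
c-di-GMP is present, so YilL is active.
MoO₄²⁻ is absent, so VorV is active.
With repressor YilL bound, *haxY* is not transcribed.
So HaxY is not produced.
With repressor LutA bound, *velR* is not transcribed.
→ *velR* is OFF.
0 of the 5 genes are transcribed.

0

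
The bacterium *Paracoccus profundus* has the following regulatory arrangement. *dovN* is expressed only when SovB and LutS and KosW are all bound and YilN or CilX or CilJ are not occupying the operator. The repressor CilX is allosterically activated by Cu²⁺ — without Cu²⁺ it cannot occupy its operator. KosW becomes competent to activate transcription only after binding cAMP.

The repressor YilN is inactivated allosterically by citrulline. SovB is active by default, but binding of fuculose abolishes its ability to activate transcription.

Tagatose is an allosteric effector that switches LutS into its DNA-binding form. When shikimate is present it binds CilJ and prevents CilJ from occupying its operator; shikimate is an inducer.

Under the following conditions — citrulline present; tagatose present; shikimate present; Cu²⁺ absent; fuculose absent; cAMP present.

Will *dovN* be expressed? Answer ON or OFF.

Fuculose is absent, so SovB is active.
Citrulline is present, so YilN is inactive.
Cu²⁺ is absent, so CilX is inactive.
Shikimate is present, so CilJ is inactive.
Tagatose is present, so LutS is active.
cAMP is present, so KosW is active.
No repressor is bound and SovB and LutS and KosW are active, so *dovN* is transcribed.

ON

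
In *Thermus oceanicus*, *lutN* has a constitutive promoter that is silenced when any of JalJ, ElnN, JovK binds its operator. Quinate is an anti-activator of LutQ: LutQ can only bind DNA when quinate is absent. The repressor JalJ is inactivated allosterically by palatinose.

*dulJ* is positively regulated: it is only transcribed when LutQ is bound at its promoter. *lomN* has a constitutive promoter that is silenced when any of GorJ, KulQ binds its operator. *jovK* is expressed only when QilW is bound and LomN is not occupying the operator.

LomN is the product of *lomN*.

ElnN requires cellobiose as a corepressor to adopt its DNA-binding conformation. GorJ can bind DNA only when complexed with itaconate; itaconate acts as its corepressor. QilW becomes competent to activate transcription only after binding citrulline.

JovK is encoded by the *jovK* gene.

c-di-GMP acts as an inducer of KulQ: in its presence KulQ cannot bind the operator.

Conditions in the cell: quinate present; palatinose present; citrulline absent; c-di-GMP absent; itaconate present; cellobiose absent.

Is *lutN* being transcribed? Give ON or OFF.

ON

Palatinose is present, so JalJ is inactive.
Cellobiose is absent, so ElnN is inactive.
Itaconate is present, so GorJ is active.
c-di-GMP is absent, so KulQ is active.
With repressor GorJ bound, *lomN* is not transcribed.
So LomN is not produced.
Citrulline is absent, so QilW is inactive.
Required activator QilW is absent, so *jovK* is not transcribed.
So JovK is not produced.
With no repressor bound, *lutN* is transcribed.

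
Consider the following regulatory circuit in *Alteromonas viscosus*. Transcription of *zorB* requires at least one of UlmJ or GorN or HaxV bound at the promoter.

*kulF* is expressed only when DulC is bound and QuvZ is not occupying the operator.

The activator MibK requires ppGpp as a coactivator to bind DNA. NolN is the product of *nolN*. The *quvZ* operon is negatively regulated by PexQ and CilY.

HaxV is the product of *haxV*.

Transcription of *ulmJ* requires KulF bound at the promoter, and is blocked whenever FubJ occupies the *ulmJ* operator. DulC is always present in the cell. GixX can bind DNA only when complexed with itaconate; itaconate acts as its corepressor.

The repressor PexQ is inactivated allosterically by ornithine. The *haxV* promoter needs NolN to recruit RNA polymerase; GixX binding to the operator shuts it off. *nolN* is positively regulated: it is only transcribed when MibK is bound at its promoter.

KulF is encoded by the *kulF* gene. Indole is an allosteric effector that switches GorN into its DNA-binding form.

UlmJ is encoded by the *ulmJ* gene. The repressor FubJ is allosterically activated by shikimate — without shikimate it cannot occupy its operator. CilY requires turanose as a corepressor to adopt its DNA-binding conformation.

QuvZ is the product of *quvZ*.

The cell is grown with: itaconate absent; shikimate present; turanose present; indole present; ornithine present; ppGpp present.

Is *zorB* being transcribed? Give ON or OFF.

DulC is produced constitutively and is active.
Ornithine is present, so PexQ is inactive.
Turanose is present, so CilY is active.
With repressor CilY bound, *quvZ* is not transcribed.
So QuvZ is not produced.
No repressor is bound and DulC is active, so *kulF* is transcribed.
So KulF is produced and active.
Shikimate is present, so FubJ is active.
With repressor FubJ bound, *ulmJ* is not transcribed.
So UlmJ is not produced.
Indole is present, so GorN is active.
ppGpp is present, so MibK is active.
No repressor is bound and MibK is active, so *nolN* is transcribed.
So NolN is produced and active.
Itaconate is absent, so GixX is inactive.
No repressor is bound and NolN is active, so *haxV* is transcribed.
So HaxV is produced and active.
Activator GorN is present, so *zorB* is transcribed.

ON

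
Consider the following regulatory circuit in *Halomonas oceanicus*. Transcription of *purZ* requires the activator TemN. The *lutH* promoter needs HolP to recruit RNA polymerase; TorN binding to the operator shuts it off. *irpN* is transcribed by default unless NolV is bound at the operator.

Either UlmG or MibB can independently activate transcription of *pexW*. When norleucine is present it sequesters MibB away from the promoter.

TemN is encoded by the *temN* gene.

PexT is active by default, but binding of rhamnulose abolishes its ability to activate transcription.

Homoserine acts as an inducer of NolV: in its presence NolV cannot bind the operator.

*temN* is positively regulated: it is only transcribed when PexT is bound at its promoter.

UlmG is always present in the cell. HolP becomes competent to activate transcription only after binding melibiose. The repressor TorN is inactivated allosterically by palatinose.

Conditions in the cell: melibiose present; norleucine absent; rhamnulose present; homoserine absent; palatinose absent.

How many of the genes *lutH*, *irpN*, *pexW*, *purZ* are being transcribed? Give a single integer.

1

Palatinose is absent, so TorN is active.
Melibiose is present, so HolP is active.
With repressor TorN bound, *lutH* is not transcribed.
→ *lutH* is OFF.
Homoserine is absent, so NolV is active.
With repressor NolV bound, *irpN* is not transcribed.
→ *irpN* is OFF.
UlmG is produced constitutively and is active.
Norleucine is absent, so MibB is active.
Activator UlmG is present, so *pexW* is transcribed.
→ *pexW* is ON.
Rhamnulose is present, so PexT is inactive.
Required activator PexT is absent, so *temN* is not transcribed.
So TemN is not produced.
Required activator TemN is absent, so *purZ* is not transcribed.
→ *purZ* is OFF.
1 of the 4 genes is transcribed.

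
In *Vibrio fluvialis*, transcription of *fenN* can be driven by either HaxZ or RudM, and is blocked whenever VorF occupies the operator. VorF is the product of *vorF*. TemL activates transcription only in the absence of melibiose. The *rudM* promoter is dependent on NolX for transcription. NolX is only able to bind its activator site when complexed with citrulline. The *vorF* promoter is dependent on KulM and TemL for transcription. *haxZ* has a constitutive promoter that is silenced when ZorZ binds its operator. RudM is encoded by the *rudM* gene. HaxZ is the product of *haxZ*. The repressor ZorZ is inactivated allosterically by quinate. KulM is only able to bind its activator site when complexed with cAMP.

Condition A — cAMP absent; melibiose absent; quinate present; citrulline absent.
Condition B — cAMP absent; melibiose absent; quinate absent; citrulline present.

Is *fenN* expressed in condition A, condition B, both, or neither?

Condition A:
cAMP is absent, so KulM is inactive.
Melibiose is absent, so TemL is active.
Required activator KulM is absent, so *vorF* is not transcribed.
So VorF is not produced.
Quinate is present, so ZorZ is inactive.
With no repressor bound, *haxZ* is transcribed.
So HaxZ is produced and active.
Citrulline is absent, so NolX is inactive.
Required activator NolX is absent, so *rudM* is not transcribed.
So RudM is not produced.
Activator HaxZ is present, so *fenN* is transcribed.
→ *fenN* is ON in A.
Condition B:
cAMP is absent, so KulM is inactive.
Melibiose is absent, so TemL is active.
Required activator KulM is absent, so *vorF* is not transcribed.
So VorF is not produced.
Quinate is absent, so ZorZ is active.
With repressor ZorZ bound, *haxZ* is not transcribed.
So HaxZ is not produced.
Citrulline is present, so NolX is active.
No repressor is bound and NolX is active, so *rudM* is transcribed.
So RudM is produced and active.
Activator RudM is present, so *fenN* is transcribed.
→ *fenN* is ON in B.

both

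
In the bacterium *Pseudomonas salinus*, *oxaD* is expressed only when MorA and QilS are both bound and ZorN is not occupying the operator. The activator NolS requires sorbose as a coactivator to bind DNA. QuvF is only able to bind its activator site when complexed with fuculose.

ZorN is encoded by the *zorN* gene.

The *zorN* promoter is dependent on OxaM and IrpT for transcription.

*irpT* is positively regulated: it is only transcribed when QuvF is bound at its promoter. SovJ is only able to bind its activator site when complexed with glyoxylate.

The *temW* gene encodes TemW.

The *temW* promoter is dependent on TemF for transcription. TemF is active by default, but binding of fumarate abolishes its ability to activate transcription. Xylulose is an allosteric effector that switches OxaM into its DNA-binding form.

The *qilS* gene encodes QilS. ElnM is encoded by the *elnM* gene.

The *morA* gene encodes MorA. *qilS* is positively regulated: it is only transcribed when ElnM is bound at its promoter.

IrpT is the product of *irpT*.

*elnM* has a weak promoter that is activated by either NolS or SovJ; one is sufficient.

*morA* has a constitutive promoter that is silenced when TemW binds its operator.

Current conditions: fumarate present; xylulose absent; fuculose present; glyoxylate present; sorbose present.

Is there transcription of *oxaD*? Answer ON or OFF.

ON

Fumarate is present, so TemF is inactive.
Required activator TemF is absent, so *temW* is not transcribed.
So TemW is not produced.
With no repressor bound, *morA* is transcribed.
So MorA is produced and active.
Sorbose is present, so NolS is active.
Glyoxylate is present, so SovJ is active.
Activator NolS is present, so *elnM* is transcribed.
So ElnM is produced and active.
No repressor is bound and ElnM is active, so *qilS* is transcribed.
So QilS is produced and active.
Xylulose is absent, so OxaM is inactive.
Fuculose is present, so QuvF is active.
No repressor is bound and QuvF is active, so *irpT* is transcribed.
So IrpT is produced and active.
Required activator OxaM is absent, so *zorN* is not transcribed.
So ZorN is not produced.
No repressor is bound and MorA and QilS are active, so *oxaD* is transcribed.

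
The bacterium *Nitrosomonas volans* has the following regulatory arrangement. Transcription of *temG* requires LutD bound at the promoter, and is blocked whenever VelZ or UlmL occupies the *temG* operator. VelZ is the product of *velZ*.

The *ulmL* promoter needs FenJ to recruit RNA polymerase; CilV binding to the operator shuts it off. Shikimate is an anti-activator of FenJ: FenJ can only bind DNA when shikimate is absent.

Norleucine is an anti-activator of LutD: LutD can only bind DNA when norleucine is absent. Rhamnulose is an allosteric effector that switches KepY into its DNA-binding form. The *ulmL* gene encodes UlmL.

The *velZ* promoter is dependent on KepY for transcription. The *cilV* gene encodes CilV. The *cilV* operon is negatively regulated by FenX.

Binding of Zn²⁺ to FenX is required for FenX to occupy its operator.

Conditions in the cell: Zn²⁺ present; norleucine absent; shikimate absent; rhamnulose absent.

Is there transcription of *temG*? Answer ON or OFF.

Norleucine is absent, so LutD is active.
Rhamnulose is absent, so KepY is inactive.
Required activator KepY is absent, so *velZ* is not transcribed.
So VelZ is not produced.
Shikimate is absent, so FenJ is active.
Zn²⁺ is present, so FenX is active.
With repressor FenX bound, *cilV* is not transcribed.
So CilV is not produced.
No repressor is bound and FenJ is active, so *ulmL* is transcribed.
So UlmL is produced and active.
With repressor UlmL bound, *temG* is not transcribed.

OFF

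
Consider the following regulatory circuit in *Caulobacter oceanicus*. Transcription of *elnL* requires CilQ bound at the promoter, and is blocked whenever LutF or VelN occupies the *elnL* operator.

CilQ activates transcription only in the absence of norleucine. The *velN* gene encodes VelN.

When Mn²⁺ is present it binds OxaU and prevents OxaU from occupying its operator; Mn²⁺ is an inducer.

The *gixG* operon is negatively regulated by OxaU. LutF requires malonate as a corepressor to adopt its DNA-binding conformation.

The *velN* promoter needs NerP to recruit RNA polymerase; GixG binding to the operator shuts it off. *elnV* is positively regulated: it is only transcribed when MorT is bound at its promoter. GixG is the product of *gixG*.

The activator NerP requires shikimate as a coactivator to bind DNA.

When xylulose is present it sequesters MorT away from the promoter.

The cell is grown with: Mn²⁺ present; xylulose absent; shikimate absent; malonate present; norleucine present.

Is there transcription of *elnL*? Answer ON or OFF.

Norleucine is present, so CilQ is inactive.
Malonate is present, so LutF is active.
Mn²⁺ is present, so OxaU is inactive.
With no repressor bound, *gixG* is transcribed.
So GixG is produced and active.
Shikimate is absent, so NerP is inactive.
With repressor GixG bound, *velN* is not transcribed.
So VelN is not produced.
With repressor LutF bound, *elnL* is not transcribed.

OFF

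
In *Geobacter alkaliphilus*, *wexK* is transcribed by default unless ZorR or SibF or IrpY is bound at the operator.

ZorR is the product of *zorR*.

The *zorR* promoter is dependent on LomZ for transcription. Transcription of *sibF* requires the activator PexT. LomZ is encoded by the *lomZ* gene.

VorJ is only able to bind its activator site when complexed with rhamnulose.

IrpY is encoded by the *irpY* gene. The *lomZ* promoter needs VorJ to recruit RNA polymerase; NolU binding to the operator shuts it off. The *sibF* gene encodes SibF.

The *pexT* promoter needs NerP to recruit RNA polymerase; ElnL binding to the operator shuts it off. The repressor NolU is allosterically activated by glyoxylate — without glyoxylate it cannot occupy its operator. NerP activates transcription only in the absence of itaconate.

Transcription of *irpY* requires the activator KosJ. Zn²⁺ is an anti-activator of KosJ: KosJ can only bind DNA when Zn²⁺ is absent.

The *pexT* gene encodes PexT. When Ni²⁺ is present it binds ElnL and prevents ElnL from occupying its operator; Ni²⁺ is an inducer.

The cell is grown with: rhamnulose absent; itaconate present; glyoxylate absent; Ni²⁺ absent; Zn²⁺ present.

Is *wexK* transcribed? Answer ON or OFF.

ON

Rhamnulose is absent, so VorJ is inactive.
Glyoxylate is absent, so NolU is inactive.
Required activator VorJ is absent, so *lomZ* is not transcribed.
So LomZ is not produced.
Required activator LomZ is absent, so *zorR* is not transcribed.
So ZorR is not produced.
Itaconate is present, so NerP is inactive.
Ni²⁺ is absent, so ElnL is active.
With repressor ElnL bound, *pexT* is not transcribed.
So PexT is not produced.
Required activator PexT is absent, so *sibF* is not transcribed.
So SibF is not produced.
Zn²⁺ is present, so KosJ is inactive.
Required activator KosJ is absent, so *irpY* is not transcribed.
So IrpY is not produced.
With no repressor bound, *wexK* is transcribed.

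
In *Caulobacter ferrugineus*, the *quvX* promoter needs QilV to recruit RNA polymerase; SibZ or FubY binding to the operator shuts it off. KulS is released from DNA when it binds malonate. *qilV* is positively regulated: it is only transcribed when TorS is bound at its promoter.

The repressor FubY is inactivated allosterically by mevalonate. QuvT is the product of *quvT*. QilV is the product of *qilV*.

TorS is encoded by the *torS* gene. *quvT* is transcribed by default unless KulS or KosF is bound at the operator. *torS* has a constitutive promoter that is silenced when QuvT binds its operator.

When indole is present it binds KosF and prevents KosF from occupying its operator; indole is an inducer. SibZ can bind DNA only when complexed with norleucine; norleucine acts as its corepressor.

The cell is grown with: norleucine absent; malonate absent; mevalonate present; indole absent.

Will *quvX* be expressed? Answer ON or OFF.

ON

Malonate is absent, so KulS is active.
Indole is absent, so KosF is active.
With repressor KulS bound, *quvT* is not transcribed.
So QuvT is not produced.
With no repressor bound, *torS* is transcribed.
So TorS is produced and active.
No repressor is bound and TorS is active, so *qilV* is transcribed.
So QilV is produced and active.
Norleucine is absent, so SibZ is inactive.
Mevalonate is present, so FubY is inactive.
No repressor is bound and QilV is active, so *quvX* is transcribed.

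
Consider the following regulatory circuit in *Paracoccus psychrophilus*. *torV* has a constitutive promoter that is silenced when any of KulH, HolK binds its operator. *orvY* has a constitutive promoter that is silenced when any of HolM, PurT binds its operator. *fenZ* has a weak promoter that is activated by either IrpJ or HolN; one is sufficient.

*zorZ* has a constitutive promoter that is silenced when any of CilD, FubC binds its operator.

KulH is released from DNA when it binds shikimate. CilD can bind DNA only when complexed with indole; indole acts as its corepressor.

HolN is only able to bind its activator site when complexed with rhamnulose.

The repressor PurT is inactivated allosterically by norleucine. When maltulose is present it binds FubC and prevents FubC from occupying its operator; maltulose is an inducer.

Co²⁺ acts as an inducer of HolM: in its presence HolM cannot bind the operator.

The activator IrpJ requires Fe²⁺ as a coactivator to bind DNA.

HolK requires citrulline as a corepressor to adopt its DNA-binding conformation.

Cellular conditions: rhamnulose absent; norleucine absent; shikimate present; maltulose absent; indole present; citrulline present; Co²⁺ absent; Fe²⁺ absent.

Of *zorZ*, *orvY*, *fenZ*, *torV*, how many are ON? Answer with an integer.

Indole is present, so CilD is active.
Maltulose is absent, so FubC is active.
With repressor CilD bound, *zorZ* is not transcribed.
→ *zorZ* is OFF.
Co²⁺ is absent, so HolM is active.
Norleucine is absent, so PurT is active.
With repressor HolM bound, *orvY* is not transcribed.
→ *orvY* is OFF.
Fe²⁺ is absent, so IrpJ is inactive.
Rhamnulose is absent, so HolN is inactive.
No activator is available at the *fenZ* promoter, so *fenZ* is not transcribed.
→ *fenZ* is OFF.
Shikimate is present, so KulH is inactive.
Citrulline is present, so HolK is active.
With repressor HolK bound, *torV* is not transcribed.
→ *torV* is OFF.
0 of the 4 genes are transcribed.

0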